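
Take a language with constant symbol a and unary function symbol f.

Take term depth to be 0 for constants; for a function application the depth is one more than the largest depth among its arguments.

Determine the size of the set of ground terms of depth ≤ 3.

4

Write N_k for the number of ground terms of depth ≤ k. A term of depth ≤ k is either a constant or a function symbol applied to arguments of depth ≤ k−1, so N_k = 1 + N_{k-1}.
N_0 = 1
N_1 = 1 + 1 = 2
N_2 = 1 + 2 = 3
N_3 = 1 + 3 = 4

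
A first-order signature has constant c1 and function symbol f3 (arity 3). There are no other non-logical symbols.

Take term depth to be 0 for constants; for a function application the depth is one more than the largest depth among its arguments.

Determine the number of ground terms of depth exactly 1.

If N_k denotes the number of depth-≤k ground terms, the 1 constant gives N_0 = 1, and each function symbol of arity r contributes N_{k-1}^r new terms at level k: N_k = 1 + N_{k-1}^3.
N_0 = 1
N_1 = 1 + 1^3 = 2
Terms of depth exactly 1: N_1 − N_0 = 2 − 1 = 1.

1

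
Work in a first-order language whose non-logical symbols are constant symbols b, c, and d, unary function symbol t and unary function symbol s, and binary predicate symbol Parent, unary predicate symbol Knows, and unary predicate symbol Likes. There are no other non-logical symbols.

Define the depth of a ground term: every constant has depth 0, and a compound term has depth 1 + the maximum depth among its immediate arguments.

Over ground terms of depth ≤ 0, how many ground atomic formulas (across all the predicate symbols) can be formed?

First count ground terms of depth ≤ 0.
Let N_k = |{terms of depth ≤ k}|. Then N_0 = 3 and N_k = 3 + N_{k-1} + N_{k-1} for k ≥ 1 (one summand per function symbol, arity giving the exponent).
N_0 = 3
So |H| = 3.
A ground atom is a predicate applied to a tuple of terms from H, so the count is the sum over predicates of |H|^arity:
  Parent: 3^2 = 9;  Knows: 3;  Likes: 3
Total ground atoms: 9 + 3 + 3 = 15.

15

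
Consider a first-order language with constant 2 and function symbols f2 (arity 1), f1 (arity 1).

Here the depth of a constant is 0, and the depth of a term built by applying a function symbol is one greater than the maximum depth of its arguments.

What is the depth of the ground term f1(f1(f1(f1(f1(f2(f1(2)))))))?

depth(f1(2)) = 1 + depth(2) = 1 + 0 = 1
depth(f2(f1(2))) = 1 + depth(f1(2)) = 1 + 1 = 2
depth(f1(f2(f1(2)))) = 1 + depth(f2(f1(2))) = 1 + 2 = 3
depth(f1(f1(f2(f1(2))))) = 1 + depth(f1(f2(f1(2)))) = 1 + 3 = 4
depth(f1(f1(f1(f2(f1(2)))))) = 1 + depth(f1(f1(f2(f1(2))))) = 1 + 4 = 5
depth(f1(f1(f1(f1(f2(f1(2))))))) = 1 + depth(f1(f1(f1(f2(f1(2)))))) = 1 + 5 = 6
depth(f1(f1(f1(f1(f1(f2(f1(2)))))))) = 1 + depth(f1(f1(f1(f1(f2(f1(2))))))) = 1 + 6 = 7

7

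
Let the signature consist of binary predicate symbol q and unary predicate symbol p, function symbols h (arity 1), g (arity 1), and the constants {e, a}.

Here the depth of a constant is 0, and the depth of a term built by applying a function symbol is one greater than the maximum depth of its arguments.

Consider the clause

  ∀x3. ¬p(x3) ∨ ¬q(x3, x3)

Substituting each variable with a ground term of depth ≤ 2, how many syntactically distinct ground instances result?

Ground terms of depth ≤ 2:
  Count level by level. With function symbols h/1, g/1, the terms of depth ≤ k are the 2 constants together with each function applied to depth-≤(k−1) tuples, so N_k = 2 + N_{k-1} + N_{k-1}.
  N_0 = 2
  N_1 = 2 + 2 + 2 = 6
  N_2 = 2 + 6 + 6 = 14
So there are 14 ground terms available for substitution.
There is 1 variable to instantiate (x3),  occurring in at least one literal, so different choices give different ground instances.
Number of ground instances = 14.

14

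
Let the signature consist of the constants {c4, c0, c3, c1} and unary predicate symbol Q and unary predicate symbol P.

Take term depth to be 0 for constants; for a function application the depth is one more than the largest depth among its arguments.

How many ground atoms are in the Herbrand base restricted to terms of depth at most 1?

First count ground terms of depth ≤ 1.
With no function symbols every ground term is a constant, so there are exactly 4 ground terms at every depth bound.
N_0 = 4
N_1 = 4
Explicitly: c4, c0, c3, c1.
So |H| = 4.
For each predicate symbol, the number of ground atoms is |H| raised to its arity; summing:
  Q: 4;  P: 4
Total ground atoms: 4 + 4 = 8.

8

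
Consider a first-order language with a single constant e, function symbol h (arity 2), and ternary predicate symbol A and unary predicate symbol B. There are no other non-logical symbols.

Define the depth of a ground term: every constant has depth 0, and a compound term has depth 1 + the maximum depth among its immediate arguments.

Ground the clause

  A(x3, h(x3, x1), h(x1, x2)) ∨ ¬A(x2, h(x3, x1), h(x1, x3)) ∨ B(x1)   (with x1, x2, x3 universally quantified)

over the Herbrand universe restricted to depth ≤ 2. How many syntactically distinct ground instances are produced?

Ground terms of depth ≤ 2:
  Count level by level. With function symbols h/2, the terms of depth ≤ k are the 1 constant together with each function applied to depth-≤(k−1) tuples, so N_k = 1 + N_{k-1}^2.
  N_0 = 1
  N_1 = 1 + 1^2 = 2
  N_2 = 1 + 2^2 = 5
  Explicitly: e, h(e, e), h(e, h(e, e)), h(h(e, e), e), h(h(e, e), h(e, e)).
So there are 5 ground terms available for substitution.
Each of x1, x2, x3 ranges independently over the available ground terms, and distinct assignments produce distinct instances.
Number of ground instances = 5^3 = 125.

125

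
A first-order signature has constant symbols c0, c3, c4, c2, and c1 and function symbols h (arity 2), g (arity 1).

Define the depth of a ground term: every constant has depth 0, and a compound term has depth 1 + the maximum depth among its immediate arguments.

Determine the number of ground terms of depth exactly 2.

1230

Write N_k for the number of ground terms of depth ≤ k. A term of depth ≤ k is either a constant or a function symbol applied to arguments of depth ≤ k−1, so N_k = 5 + N_{k-1}^2 + N_{k-1}.
N_0 = 5
N_1 = 5 + 5^2 + 5 = 35
N_2 = 5 + 35^2 + 35 = 1265
Terms of depth exactly 2: N_2 − N_1 = 1265 − 35 = 1230.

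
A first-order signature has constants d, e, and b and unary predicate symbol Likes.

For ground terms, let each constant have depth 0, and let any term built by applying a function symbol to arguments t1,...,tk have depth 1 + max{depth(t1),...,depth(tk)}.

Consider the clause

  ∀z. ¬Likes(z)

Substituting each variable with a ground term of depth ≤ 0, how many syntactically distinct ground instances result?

3

Ground terms of depth ≤ 0:
  With no function symbols every ground term is a constant, so there are exactly 3 ground terms at every depth bound.
  N_0 = 3
So there are 3 ground terms available for substitution.
There is 1 variable to instantiate (z),  occurring in at least one literal, so different choices give different ground instances.
Number of ground instances = 3.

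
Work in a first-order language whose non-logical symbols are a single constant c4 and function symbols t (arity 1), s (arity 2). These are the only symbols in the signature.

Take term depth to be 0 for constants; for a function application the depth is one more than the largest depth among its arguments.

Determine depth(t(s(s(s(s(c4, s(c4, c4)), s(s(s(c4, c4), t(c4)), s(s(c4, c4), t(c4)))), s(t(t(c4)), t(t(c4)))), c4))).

7

depth(s(c4, c4)) = 1 + max(0, 0) = 1
depth(s(c4, s(c4, c4))) = 1 + max(0, 1) = 2
depth(t(c4)) = 1 + depth(c4) = 1 + 0 = 1
depth(s(s(c4, c4), t(c4))) = 1 + max(1, 1) = 2
depth(s(s(s(c4, c4), t(c4)), s(s(c4, c4), t(c4)))) = 1 + max(2, 2) = 3
depth(s(s(c4, s(c4, c4)), s(s(s(c4, c4), t(c4)), s(s(c4, c4), t(c4))))) = 1 + max(2, 3) = 4
depth(t(t(c4))) = 1 + depth(t(c4)) = 1 + 1 = 2
depth(s(t(t(c4)), t(t(c4)))) = 1 + max(2, 2) = 3
depth(s(s(s(c4, s(c4, c4)), s(s(s(c4, c4), t(c4)), s(s(c4, c4), t(c4)))), s(t(t(c4)), t(t(c4))))) = 1 + max(4, 3) = 5
depth(s(s(s(s(c4, s(c4, c4)), s(s(s(c4, c4), t(c4)), s(s(c4, c4), t(c4)))), s(t(t(c4)), t(t(c4)))), c4)) = 1 + max(5, 0) = 6
depth(t(s(s(s(s(c4, s(c4, c4)), s(s(s(c4, c4), t(c4)), s(s(c4, c4), t(c4)))), s(t(t(c4)), t(t(c4)))), c4))) = 1 + depth(s(s(s(s(c4, s(c4, c4)), s(s(s(c4, c4), t(c4)), s(s(c4, c4), t(c4)))), s(t(t(c4)), t(t(c4)))), c4)) = 1 + 6 = 7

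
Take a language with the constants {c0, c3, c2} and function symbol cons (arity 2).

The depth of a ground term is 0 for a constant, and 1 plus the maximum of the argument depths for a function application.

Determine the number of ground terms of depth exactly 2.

135

Let N_k count ground terms of depth at most k. Each non-constant term of depth ≤ k is some function symbol applied to depth-≤(k−1) arguments, giving N_k = 3 + N_{k-1}^2.
N_0 = 3
N_1 = 3 + 3^2 = 12
N_2 = 3 + 12^2 = 147
Terms of depth exactly 2: N_2 − N_1 = 147 − 12 = 135.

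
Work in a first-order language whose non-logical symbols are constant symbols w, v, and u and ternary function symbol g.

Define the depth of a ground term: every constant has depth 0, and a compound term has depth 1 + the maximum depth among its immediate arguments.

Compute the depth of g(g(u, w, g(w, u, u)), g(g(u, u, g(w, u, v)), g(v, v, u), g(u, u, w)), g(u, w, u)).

4

depth(g(w, u, u)) = 1 + max(0, 0, 0) = 1
depth(g(u, w, g(w, u, u))) = 1 + max(0, 0, 1) = 2
depth(g(w, u, v)) = 1 + max(0, 0, 0) = 1
depth(g(u, u, g(w, u, v))) = 1 + max(0, 0, 1) = 2
depth(g(v, v, u)) = 1 + max(0, 0, 0) = 1
depth(g(u, u, w)) = 1 + max(0, 0, 0) = 1
depth(g(g(u, u, g(w, u, v)), g(v, v, u), g(u, u, w))) = 1 + max(2, 1, 1) = 3
depth(g(u, w, u)) = 1 + max(0, 0, 0) = 1
depth(g(g(u, w, g(w, u, u)), g(g(u, u, g(w, u, v)), g(v, v, u), g(u, u, w)), g(u, w, u))) = 1 + max(2, 3, 1) = 4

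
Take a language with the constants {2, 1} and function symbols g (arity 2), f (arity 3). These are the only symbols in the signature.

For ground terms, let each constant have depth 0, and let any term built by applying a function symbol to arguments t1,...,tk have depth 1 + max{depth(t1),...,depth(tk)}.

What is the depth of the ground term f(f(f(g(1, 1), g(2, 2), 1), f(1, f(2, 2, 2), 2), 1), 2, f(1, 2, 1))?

4

depth(g(1, 1)) = 1 + max(0, 0) = 1
depth(g(2, 2)) = 1 + max(0, 0) = 1
depth(f(g(1, 1), g(2, 2), 1)) = 1 + max(1, 1, 0) = 2
depth(f(2, 2, 2)) = 1 + max(0, 0, 0) = 1
depth(f(1, f(2, 2, 2), 2)) = 1 + max(0, 1, 0) = 2
depth(f(f(g(1, 1), g(2, 2), 1), f(1, f(2, 2, 2), 2), 1)) = 1 + max(2, 2, 0) = 3
depth(f(1, 2, 1)) = 1 + max(0, 0, 0) = 1
depth(f(f(f(g(1, 1), g(2, 2), 1), f(1, f(2, 2, 2), 2), 1), 2, f(1, 2, 1))) = 1 + max(3, 0, 1) = 4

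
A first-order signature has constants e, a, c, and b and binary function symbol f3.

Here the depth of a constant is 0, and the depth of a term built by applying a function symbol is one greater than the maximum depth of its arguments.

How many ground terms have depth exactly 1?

If N_k denotes the number of depth-≤k ground terms, the 4 constants give N_0 = 4, and each function symbol of arity r contributes N_{k-1}^r new terms at level k: N_k = 4 + N_{k-1}^2.
N_0 = 4
N_1 = 4 + 4^2 = 20
Terms of depth exactly 1: N_1 − N_0 = 20 − 4 = 16.

16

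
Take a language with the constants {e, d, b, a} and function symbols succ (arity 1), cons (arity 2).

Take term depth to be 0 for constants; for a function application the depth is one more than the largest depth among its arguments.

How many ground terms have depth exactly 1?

Let N_k count ground terms of depth at most k. Each non-constant term of depth ≤ k is some function symbol applied to depth-≤(k−1) arguments, giving N_k = 4 + N_{k-1} + N_{k-1}^2.
N_0 = 4
N_1 = 4 + 4 + 4^2 = 24
Terms of depth exactly 1: N_1 − N_0 = 24 − 4 = 20.

20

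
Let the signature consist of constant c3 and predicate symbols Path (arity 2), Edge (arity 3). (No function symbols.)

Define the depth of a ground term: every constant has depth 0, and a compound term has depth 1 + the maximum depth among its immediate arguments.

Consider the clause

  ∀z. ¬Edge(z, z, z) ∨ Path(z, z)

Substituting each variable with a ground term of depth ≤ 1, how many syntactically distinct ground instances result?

1

Ground terms of depth ≤ 1:
  With no function symbols every ground term is a constant, so there is exactly 1 ground term at every depth bound.
  N_0 = 1
  N_1 = 1
  Explicitly: c3.
So there is exactly 1 ground term available for substitution.
The body mentions the single quantified variable z; since ground terms form a free algebra, no two substitutions collapse to the same formula.
Number of ground instances = 1.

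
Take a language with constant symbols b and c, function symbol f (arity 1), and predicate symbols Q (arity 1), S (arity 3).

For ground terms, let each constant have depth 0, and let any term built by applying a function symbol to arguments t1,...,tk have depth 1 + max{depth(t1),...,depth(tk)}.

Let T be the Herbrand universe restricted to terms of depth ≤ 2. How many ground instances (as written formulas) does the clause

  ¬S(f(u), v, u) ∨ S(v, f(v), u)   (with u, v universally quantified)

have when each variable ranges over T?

36

Ground terms of depth ≤ 2:
  Let N_k count ground terms of depth at most k. Each non-constant term of depth ≤ k is some function symbol applied to depth-≤(k−1) arguments, giving N_k = 2 + N_{k-1}.
  N_0 = 2
  N_1 = 2 + 2 = 4
  N_2 = 2 + 4 = 6
  Explicitly: b, c, f(b), f(c), f(f(b)), f(f(c)).
So there are 6 ground terms available for substitution.
Each of u, v ranges independently over the available ground terms, and distinct assignments produce distinct instances.
Number of ground instances = 6^2 = 36.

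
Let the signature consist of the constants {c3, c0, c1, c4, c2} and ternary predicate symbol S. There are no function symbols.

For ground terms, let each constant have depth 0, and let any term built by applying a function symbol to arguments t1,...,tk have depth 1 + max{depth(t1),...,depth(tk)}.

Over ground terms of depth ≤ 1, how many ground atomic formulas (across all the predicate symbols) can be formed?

First count ground terms of depth ≤ 1.
With no function symbols every ground term is a constant, so there are exactly 5 ground terms at every depth bound.
N_0 = 5
N_1 = 5
Explicitly: c3, c0, c1, c4, c2.
So |H| = 5.
For each predicate symbol, the number of ground atoms is |H| raised to its arity; summing:
  S: 5^3 = 125
Total ground atoms: 125.

125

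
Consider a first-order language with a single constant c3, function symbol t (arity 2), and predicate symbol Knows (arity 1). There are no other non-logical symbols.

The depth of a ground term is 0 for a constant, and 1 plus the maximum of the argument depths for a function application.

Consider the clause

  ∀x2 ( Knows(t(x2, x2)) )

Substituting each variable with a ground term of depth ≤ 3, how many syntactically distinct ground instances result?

26

Ground terms of depth ≤ 3:
  Let N_k count ground terms of depth at most k. Each non-constant term of depth ≤ k is some function symbol applied to depth-≤(k−1) arguments, giving N_k = 1 + N_{k-1}^2.
  N_0 = 1
  N_1 = 1 + 1^2 = 2
  N_2 = 1 + 2^2 = 5
  N_3 = 1 + 5^2 = 26
So there are 26 ground terms available for substitution.
The body mentions the single quantified variable x2; since ground terms form a free algebra, no two substitutions collapse to the same formula.
Number of ground instances = 26.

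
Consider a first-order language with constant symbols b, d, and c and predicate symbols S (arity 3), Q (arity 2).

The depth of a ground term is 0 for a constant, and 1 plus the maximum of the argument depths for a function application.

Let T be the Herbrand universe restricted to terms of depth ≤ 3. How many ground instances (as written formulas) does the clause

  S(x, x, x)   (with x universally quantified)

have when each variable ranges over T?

3

Ground terms of depth ≤ 3:
  With no function symbols every ground term is a constant, so there are exactly 3 ground terms at every depth bound.
  N_0 = 3
  N_1 = 3
  N_2 = 3
  N_3 = 3
So there are 3 ground terms available for substitution.
The clause has 1 distinct variable (x), which appears in the body. In the free term algebra distinct substitutions yield syntactically distinct ground instances.
Number of ground instances = 3.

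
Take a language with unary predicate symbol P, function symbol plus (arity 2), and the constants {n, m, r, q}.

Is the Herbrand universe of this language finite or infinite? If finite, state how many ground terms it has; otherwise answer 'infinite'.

The signature has at least one function symbol (plus, arity 2) and at least one constant (n).
Iterating plus gives infinitely many distinct ground terms: n, plus(n, n), plus(plus(n, n), plus(n, n)), ...
So the Herbrand universe is infinite.

infinite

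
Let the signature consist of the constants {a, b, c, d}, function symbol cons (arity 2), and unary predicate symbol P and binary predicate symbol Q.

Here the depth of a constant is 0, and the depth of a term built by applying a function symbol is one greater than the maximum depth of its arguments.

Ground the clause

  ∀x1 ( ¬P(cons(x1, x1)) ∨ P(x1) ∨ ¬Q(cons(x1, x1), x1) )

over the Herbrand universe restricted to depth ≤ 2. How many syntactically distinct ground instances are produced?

Ground terms of depth ≤ 2:
  If N_k denotes the number of depth-≤k ground terms, the 4 constants give N_0 = 4, and each function symbol of arity r contributes N_{k-1}^r new terms at level k: N_k = 4 + N_{k-1}^2.
  N_0 = 4
  N_1 = 4 + 4^2 = 20
  N_2 = 4 + 20^2 = 404
So there are 404 ground terms available for substitution.
There is 1 variable to instantiate (x1),  occurring in at least one literal, so different choices give different ground instances.
Number of ground instances = 404.

404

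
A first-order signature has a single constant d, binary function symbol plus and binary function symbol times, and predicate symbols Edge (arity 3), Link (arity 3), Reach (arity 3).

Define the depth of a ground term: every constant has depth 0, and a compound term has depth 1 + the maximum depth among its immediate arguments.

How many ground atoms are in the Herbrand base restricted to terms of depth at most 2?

First count ground terms of depth ≤ 2.
Let N_k = |{terms of depth ≤ k}|. Then N_0 = 1 and N_k = 1 + N_{k-1}^2 + N_{k-1}^2 for k ≥ 1 (one summand per function symbol, arity giving the exponent).
N_0 = 1
N_1 = 1 + 1^2 + 1^2 = 3
N_2 = 1 + 3^2 + 3^2 = 19
So |H| = 19.
Each predicate of arity r yields |H|^r ground atoms (one per choice of an r-tuple from H):
  Edge: 19^3 = 6859;  Link: 19^3 = 6859;  Reach: 19^3 = 6859
Total ground atoms: 6859 + 6859 + 6859 = 20577.

20577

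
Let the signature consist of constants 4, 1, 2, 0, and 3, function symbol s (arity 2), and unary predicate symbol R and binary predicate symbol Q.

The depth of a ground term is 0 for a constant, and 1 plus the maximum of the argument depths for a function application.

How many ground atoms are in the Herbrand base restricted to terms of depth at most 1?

First count ground terms of depth ≤ 1.
Let N_k = |{terms of depth ≤ k}|. Then N_0 = 5 and N_k = 5 + N_{k-1}^2 for k ≥ 1 (one summand per function symbol, arity giving the exponent).
N_0 = 5
N_1 = 5 + 5^2 = 30
So |H| = 30.
For each predicate symbol, the number of ground atoms is |H| raised to its arity; summing:
  R: 30;  Q: 30^2 = 900
Total ground atoms: 30 + 900 = 930.

930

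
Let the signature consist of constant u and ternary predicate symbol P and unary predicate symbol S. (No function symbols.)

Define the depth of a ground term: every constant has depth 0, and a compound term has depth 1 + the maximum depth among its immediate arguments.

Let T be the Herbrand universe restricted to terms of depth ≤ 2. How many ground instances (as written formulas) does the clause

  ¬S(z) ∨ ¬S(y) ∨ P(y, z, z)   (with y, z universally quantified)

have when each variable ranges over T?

Ground terms of depth ≤ 2:
  With no function symbols every ground term is a constant, so there is exactly 1 ground term at every depth bound.
  N_0 = 1
  N_1 = 1
  N_2 = 1
So there is exactly 1 ground term available for substitution.
The body mentions every one of the 2 quantified variables; since ground terms form a free algebra, no two substitutions collapse to the same formula.
Number of ground instances = 1^2 = 1.

1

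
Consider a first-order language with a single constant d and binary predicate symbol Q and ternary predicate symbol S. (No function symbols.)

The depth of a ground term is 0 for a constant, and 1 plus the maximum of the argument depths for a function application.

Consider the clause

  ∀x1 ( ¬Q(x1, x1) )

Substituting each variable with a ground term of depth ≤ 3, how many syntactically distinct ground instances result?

Ground terms of depth ≤ 3:
  With no function symbols every ground term is a constant, so there is exactly 1 ground term at every depth bound.
  N_0 = 1
  N_1 = 1
  N_2 = 1
  N_3 = 1
  Explicitly: d.
So there is exactly 1 ground term available for substitution.
The body mentions the single quantified variable x1; since ground terms form a free algebra, no two substitutions collapse to the same formula.
Number of ground instances = 1.

1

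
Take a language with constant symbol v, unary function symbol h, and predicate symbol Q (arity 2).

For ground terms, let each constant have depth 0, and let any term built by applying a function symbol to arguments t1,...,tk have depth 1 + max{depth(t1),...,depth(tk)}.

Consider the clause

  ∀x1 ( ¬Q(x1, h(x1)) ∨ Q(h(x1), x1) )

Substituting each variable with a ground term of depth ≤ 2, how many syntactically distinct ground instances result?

3

Ground terms of depth ≤ 2:
  Let N_k count ground terms of depth at most k. Each non-constant term of depth ≤ k is some function symbol applied to depth-≤(k−1) arguments, giving N_k = 1 + N_{k-1}.
  N_0 = 1
  N_1 = 1 + 1 = 2
  N_2 = 1 + 2 = 3
So there are 3 ground terms available for substitution.
The clause has 1 distinct variable (x1), which appears in the body. In the free term algebra distinct substitutions yield syntactically distinct ground instances.
Number of ground instances = 3.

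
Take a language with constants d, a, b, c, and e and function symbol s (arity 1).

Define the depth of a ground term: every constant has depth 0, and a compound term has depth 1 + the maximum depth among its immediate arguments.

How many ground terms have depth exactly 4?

Let N_k = |{terms of depth ≤ k}|. Then N_0 = 5 and N_k = 5 + N_{k-1} for k ≥ 1 (one summand per function symbol, arity giving the exponent).
N_0 = 5
N_1 = 5 + 5 = 10
N_2 = 5 + 10 = 15
N_3 = 5 + 15 = 20
N_4 = 5 + 20 = 25
Terms of depth exactly 4: N_4 − N_3 = 25 − 20 = 5.

5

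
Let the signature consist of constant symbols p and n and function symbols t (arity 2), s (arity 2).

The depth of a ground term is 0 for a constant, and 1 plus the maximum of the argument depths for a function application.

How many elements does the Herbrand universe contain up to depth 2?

Let N_k count ground terms of depth at most k. Each non-constant term of depth ≤ k is some function symbol applied to depth-≤(k−1) arguments, giving N_k = 2 + N_{k-1}^2 + N_{k-1}^2.
N_0 = 2
N_1 = 2 + 2^2 + 2^2 = 10
N_2 = 2 + 10^2 + 10^2 = 202

202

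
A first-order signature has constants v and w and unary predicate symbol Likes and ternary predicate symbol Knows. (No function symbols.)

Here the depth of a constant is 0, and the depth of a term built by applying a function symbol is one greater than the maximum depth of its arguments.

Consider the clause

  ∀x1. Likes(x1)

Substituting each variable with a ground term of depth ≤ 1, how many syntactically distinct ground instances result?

2

Ground terms of depth ≤ 1:
  With no function symbols every ground term is a constant, so there are exactly 2 ground terms at every depth bound.
  N_0 = 2
  N_1 = 2
So there are 2 ground terms available for substitution.
The body mentions the single quantified variable x1; since ground terms form a free algebra, no two substitutions collapse to the same formula.
Number of ground instances = 2.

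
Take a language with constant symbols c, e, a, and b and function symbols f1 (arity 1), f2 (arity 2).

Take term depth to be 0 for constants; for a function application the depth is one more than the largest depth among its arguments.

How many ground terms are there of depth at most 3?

Count level by level. With function symbols f1/1, f2/2, the terms of depth ≤ k are the 4 constants together with each function applied to depth-≤(k−1) tuples, so N_k = 4 + N_{k-1} + N_{k-1}^2.
N_0 = 4
N_1 = 4 + 4 + 4^2 = 24
N_2 = 4 + 24 + 24^2 = 604
N_3 = 4 + 604 + 604^2 = 365424

365424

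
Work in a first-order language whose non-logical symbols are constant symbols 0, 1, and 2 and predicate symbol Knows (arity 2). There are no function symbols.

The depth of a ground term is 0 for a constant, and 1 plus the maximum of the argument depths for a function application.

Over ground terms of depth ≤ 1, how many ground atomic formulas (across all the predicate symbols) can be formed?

First count ground terms of depth ≤ 1.
With no function symbols every ground term is a constant, so there are exactly 3 ground terms at every depth bound.
N_0 = 3
N_1 = 3
So |H| = 3.
For each predicate symbol, the number of ground atoms is |H| raised to its arity; summing:
  Knows: 3^2 = 9
Total ground atoms: 9.

9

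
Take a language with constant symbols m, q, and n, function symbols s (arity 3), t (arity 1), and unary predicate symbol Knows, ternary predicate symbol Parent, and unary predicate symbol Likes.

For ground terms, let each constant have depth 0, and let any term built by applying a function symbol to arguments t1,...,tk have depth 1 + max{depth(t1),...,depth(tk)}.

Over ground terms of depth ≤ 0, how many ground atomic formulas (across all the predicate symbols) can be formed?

33

First count ground terms of depth ≤ 0.
If N_k denotes the number of depth-≤k ground terms, the 3 constants give N_0 = 3, and each function symbol of arity r contributes N_{k-1}^r new terms at level k: N_k = 3 + N_{k-1}^3 + N_{k-1}.
N_0 = 3
So |H| = 3.
Each predicate of arity r yields |H|^r ground atoms (one per choice of an r-tuple from H):
  Knows: 3;  Parent: 3^3 = 27;  Likes: 3
Total ground atoms: 3 + 27 + 3 = 33.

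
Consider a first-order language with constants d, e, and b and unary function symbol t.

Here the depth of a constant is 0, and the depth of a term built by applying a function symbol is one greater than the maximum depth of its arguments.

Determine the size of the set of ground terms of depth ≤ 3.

Let N_k count ground terms of depth at most k. Each non-constant term of depth ≤ k is some function symbol applied to depth-≤(k−1) arguments, giving N_k = 3 + N_{k-1}.
N_0 = 3
N_1 = 3 + 3 = 6
N_2 = 3 + 6 = 9
N_3 = 3 + 9 = 12
Explicitly: d, e, b, t(d), t(e), t(b), t(t(d)), t(t(e)), t(t(b)), t(t(t(d))), t(t(t(e))), t(t(t(b))).

12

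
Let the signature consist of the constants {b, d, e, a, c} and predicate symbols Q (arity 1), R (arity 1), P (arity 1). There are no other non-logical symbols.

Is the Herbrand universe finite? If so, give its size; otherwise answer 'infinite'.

There are no function symbols, so every ground term is one of the 5 constants.
The Herbrand universe is {b, d, e, a, c}, which is finite with 5 elements.

5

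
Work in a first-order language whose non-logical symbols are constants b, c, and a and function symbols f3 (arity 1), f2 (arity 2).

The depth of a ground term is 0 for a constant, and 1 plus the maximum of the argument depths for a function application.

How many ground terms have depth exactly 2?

Write N_k for the number of ground terms of depth ≤ k. A term of depth ≤ k is either a constant or a function symbol applied to arguments of depth ≤ k−1, so N_k = 3 + N_{k-1} + N_{k-1}^2.
N_0 = 3
N_1 = 3 + 3 + 3^2 = 15
N_2 = 3 + 15 + 15^2 = 243
Terms of depth exactly 2: N_2 − N_1 = 243 − 15 = 228.

228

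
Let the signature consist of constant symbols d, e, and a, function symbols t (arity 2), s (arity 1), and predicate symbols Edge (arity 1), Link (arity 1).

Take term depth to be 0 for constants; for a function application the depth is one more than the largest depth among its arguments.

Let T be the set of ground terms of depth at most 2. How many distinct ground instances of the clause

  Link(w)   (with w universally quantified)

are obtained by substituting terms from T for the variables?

243

Ground terms of depth ≤ 2:
  Let N_k count ground terms of depth at most k. Each non-constant term of depth ≤ k is some function symbol applied to depth-≤(k−1) arguments, giving N_k = 3 + N_{k-1}^2 + N_{k-1}.
  N_0 = 3
  N_1 = 3 + 3^2 + 3 = 15
  N_2 = 3 + 15^2 + 15 = 243
So there are 243 ground terms available for substitution.
There is 1 variable to instantiate (w),  occurring in at least one literal, so different choices give different ground instances.
Number of ground instances = 243.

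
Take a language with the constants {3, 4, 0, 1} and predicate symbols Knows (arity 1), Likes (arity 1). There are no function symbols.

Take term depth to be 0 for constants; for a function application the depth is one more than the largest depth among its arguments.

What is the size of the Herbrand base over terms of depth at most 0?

First count ground terms of depth ≤ 0.
With no function symbols every ground term is a constant, so there are exactly 4 ground terms at every depth bound.
N_0 = 4
So |H| = 4.
Ground atoms are formed by filling each argument slot of a predicate with a term from H, so an r-ary predicate gives |H|^r atoms:
  Knows: 4;  Likes: 4
Total ground atoms: 4 + 4 = 8.

8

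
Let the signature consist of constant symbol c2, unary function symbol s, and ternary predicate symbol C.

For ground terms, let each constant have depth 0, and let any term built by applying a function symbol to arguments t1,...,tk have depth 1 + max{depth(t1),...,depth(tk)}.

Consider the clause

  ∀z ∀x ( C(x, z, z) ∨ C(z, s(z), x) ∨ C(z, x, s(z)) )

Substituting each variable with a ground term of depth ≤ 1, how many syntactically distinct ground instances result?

4

Ground terms of depth ≤ 1:
  Count level by level. With function symbols s/1, the terms of depth ≤ k are the 1 constant together with each function applied to depth-≤(k−1) tuples, so N_k = 1 + N_{k-1}.
  N_0 = 1
  N_1 = 1 + 1 = 2
  Explicitly: c2, s(c2).
So there are 2 ground terms available for substitution.
Each of z, x ranges independently over the available ground terms, and distinct assignments produce distinct instances.
Number of ground instances = 2^2 = 4.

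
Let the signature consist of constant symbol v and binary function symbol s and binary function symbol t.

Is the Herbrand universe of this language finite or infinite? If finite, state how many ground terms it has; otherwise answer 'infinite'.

infinite

The signature has at least one function symbol (s, arity 2) and at least one constant (v).
Iterating s gives infinitely many distinct ground terms: v, s(v, v), s(s(v, v), s(v, v)), ...
So the Herbrand universe is infinite.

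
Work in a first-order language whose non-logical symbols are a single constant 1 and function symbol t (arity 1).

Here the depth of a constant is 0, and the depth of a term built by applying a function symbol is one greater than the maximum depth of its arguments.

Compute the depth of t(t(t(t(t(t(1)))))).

6

depth(t(1)) = 1 + depth(1) = 1 + 0 = 1
depth(t(t(1))) = 1 + depth(t(1)) = 1 + 1 = 2
depth(t(t(t(1)))) = 1 + depth(t(t(1))) = 1 + 2 = 3
depth(t(t(t(t(1))))) = 1 + depth(t(t(t(1)))) = 1 + 3 = 4
depth(t(t(t(t(t(1)))))) = 1 + depth(t(t(t(t(1))))) = 1 + 4 = 5
depth(t(t(t(t(t(t(1))))))) = 1 + depth(t(t(t(t(t(1)))))) = 1 + 5 = 6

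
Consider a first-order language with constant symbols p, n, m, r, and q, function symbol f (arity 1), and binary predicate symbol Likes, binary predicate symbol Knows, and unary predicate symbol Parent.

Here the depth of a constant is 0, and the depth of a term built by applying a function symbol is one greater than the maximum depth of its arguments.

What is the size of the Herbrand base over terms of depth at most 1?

210

First count ground terms of depth ≤ 1.
Let N_k count ground terms of depth at most k. Each non-constant term of depth ≤ k is some function symbol applied to depth-≤(k−1) arguments, giving N_k = 5 + N_{k-1}.
N_0 = 5
N_1 = 5 + 5 = 10
Explicitly: p, n, m, r, q, f(p), f(n), f(m), f(r), f(q).
So |H| = 10.
Ground atoms are formed by filling each argument slot of a predicate with a term from H, so an r-ary predicate gives |H|^r atoms:
  Likes: 10^2 = 100;  Knows: 10^2 = 100;  Parent: 10
Total ground atoms: 100 + 100 + 10 = 210.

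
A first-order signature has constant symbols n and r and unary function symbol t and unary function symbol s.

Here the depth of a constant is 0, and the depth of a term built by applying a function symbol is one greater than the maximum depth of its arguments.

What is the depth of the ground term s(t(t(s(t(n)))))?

depth(t(n)) = 1 + depth(n) = 1 + 0 = 1
depth(s(t(n))) = 1 + depth(t(n)) = 1 + 1 = 2
depth(t(s(t(n)))) = 1 + depth(s(t(n))) = 1 + 2 = 3
depth(t(t(s(t(n))))) = 1 + depth(t(s(t(n)))) = 1 + 3 = 4
depth(s(t(t(s(t(n)))))) = 1 + depth(t(t(s(t(n))))) = 1 + 4 = 5

5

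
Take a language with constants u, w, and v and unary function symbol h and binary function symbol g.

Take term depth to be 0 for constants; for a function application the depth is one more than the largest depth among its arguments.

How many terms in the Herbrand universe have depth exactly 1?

12

Let N_k = |{terms of depth ≤ k}|. Then N_0 = 3 and N_k = 3 + N_{k-1} + N_{k-1}^2 for k ≥ 1 (one summand per function symbol, arity giving the exponent).
N_0 = 3
N_1 = 3 + 3 + 3^2 = 15
Terms of depth exactly 1: N_1 − N_0 = 15 − 3 = 12.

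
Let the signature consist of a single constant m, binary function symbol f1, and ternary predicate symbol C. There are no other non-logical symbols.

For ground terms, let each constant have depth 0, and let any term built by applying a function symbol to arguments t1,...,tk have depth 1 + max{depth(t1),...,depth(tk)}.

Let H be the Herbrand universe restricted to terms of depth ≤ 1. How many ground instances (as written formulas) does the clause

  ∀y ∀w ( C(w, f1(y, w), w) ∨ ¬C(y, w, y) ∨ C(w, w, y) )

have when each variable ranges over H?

4

Ground terms of depth ≤ 1:
  Write N_k for the number of ground terms of depth ≤ k. A term of depth ≤ k is either a constant or a function symbol applied to arguments of depth ≤ k−1, so N_k = 1 + N_{k-1}^2.
  N_0 = 1
  N_1 = 1 + 1^2 = 2
  Explicitly: m, f1(m, m).
So there are 2 ground terms available for substitution.
Each of y, w ranges independently over the available ground terms, and distinct assignments produce distinct instances.
Number of ground instances = 2^2 = 4.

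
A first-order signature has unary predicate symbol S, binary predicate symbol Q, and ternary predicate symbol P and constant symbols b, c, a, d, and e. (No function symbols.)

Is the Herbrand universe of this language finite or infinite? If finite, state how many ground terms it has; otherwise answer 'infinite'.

5

There are no function symbols, so every ground term is one of the 5 constants.
The Herbrand universe is {b, c, a, d, e}, which is finite with 5 elements.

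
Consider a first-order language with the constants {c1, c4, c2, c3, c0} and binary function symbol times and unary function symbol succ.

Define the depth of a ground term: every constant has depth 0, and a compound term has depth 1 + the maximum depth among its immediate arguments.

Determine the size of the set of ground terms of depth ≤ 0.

5

Let N_k = |{terms of depth ≤ k}|. Then N_0 = 5 and N_k = 5 + N_{k-1}^2 + N_{k-1} for k ≥ 1 (one summand per function symbol, arity giving the exponent).
N_0 = 5
Explicitly: c1, c4, c2, c3, c0.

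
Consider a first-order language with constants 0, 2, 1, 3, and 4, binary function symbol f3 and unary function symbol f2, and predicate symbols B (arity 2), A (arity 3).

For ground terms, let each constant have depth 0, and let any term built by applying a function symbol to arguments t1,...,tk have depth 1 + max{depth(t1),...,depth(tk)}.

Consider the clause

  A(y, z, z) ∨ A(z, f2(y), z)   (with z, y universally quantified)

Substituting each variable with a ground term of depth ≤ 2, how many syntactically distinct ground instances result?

Ground terms of depth ≤ 2:
  Count level by level. With function symbols f3/2, f2/1, the terms of depth ≤ k are the 5 constants together with each function applied to depth-≤(k−1) tuples, so N_k = 5 + N_{k-1}^2 + N_{k-1}.
  N_0 = 5
  N_1 = 5 + 5^2 + 5 = 35
  N_2 = 5 + 35^2 + 35 = 1265
So there are 1265 ground terms available for substitution.
The body mentions every one of the 2 quantified variables; since ground terms form a free algebra, no two substitutions collapse to the same formula.
Number of ground instances = 1265^2 = 1600225.

1600225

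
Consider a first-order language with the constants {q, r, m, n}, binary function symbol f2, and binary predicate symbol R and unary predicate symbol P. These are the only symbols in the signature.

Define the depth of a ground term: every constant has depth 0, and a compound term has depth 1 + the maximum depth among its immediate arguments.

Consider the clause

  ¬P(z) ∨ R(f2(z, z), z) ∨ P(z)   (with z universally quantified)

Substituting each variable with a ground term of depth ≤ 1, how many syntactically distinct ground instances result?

Ground terms of depth ≤ 1:
  Let N_k count ground terms of depth at most k. Each non-constant term of depth ≤ k is some function symbol applied to depth-≤(k−1) arguments, giving N_k = 4 + N_{k-1}^2.
  N_0 = 4
  N_1 = 4 + 4^2 = 20
So there are 20 ground terms available for substitution.
There is 1 variable to instantiate (z),  occurring in at least one literal, so different choices give different ground instances.
Number of ground instances = 20.

20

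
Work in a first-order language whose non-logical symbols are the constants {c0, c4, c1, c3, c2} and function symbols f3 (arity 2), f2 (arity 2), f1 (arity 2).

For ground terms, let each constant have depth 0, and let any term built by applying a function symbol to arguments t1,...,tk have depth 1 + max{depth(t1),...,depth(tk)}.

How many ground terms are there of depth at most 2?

19205

If N_k denotes the number of depth-≤k ground terms, the 5 constants give N_0 = 5, and each function symbol of arity r contributes N_{k-1}^r new terms at level k: N_k = 5 + N_{k-1}^2 + N_{k-1}^2 + N_{k-1}^2.
N_0 = 5
N_1 = 5 + 5^2 + 5^2 + 5^2 = 80
N_2 = 5 + 80^2 + 80^2 + 80^2 = 19205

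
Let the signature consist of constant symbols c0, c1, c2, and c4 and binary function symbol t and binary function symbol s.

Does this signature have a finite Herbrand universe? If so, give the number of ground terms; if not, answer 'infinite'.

infinite

The signature has at least one function symbol (t, arity 2) and at least one constant (c0).
Iterating t gives infinitely many distinct ground terms: c0, t(c0, c0), t(t(c0, c0), t(c0, c0)), ...
So the Herbrand universe is infinite.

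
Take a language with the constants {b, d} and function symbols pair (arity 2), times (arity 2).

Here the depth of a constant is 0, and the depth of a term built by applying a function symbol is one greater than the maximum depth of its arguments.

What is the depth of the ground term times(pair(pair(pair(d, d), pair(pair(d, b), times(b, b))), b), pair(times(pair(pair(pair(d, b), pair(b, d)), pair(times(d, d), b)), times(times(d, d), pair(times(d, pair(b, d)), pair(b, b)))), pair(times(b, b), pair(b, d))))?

depth(pair(d, d)) = 1 + max(0, 0) = 1
depth(pair(d, b)) = 1 + max(0, 0) = 1
depth(times(b, b)) = 1 + max(0, 0) = 1
depth(pair(pair(d, b), times(b, b))) = 1 + max(1, 1) = 2
depth(pair(pair(d, d), pair(pair(d, b), times(b, b)))) = 1 + max(1, 2) = 3
depth(pair(pair(pair(d, d), pair(pair(d, b), times(b, b))), b)) = 1 + max(3, 0) = 4
depth(pair(b, d)) = 1 + max(0, 0) = 1
depth(pair(pair(d, b), pair(b, d))) = 1 + max(1, 1) = 2
depth(times(d, d)) = 1 + max(0, 0) = 1
depth(pair(times(d, d), b)) = 1 + max(1, 0) = 2
depth(pair(pair(pair(d, b), pair(b, d)), pair(times(d, d), b))) = 1 + max(2, 2) = 3
depth(times(d, pair(b, d))) = 1 + max(0, 1) = 2
depth(pair(b, b)) = 1 + max(0, 0) = 1
depth(pair(times(d, pair(b, d)), pair(b, b))) = 1 + max(2, 1) = 3
depth(times(times(d, d), pair(times(d, pair(b, d)), pair(b, b)))) = 1 + max(1, 3) = 4
depth(times(pair(pair(pair(d, b), pair(b, d)), pair(times(d, d), b)), times(times(d, d), pair(times(d, pair(b, d)), pair(b, b))))) = 1 + max(3, 4) = 5
depth(pair(times(b, b), pair(b, d))) = 1 + max(1, 1) = 2
depth(pair(times(pair(pair(pair(d, b), pair(b, d)), pair(times(d, d), b)), times(times(d, d), pair(times(d, pair(b, d)), pair(b, b)))), pair(times(b, b), pair(b, d)))) = 1 + max(5, 2) = 6
depth(times(pair(pair(pair(d, d), pair(pair(d, b), times(b, b))), b), pair(times(pair(pair(pair(d, b), pair(b, d)), pair(times(d, d), b)), times(times(d, d), pair(times(d, pair(b, d)), pair(b, b)))), pair(times(b, b), pair(b, d))))) = 1 + max(4, 6) = 7

7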